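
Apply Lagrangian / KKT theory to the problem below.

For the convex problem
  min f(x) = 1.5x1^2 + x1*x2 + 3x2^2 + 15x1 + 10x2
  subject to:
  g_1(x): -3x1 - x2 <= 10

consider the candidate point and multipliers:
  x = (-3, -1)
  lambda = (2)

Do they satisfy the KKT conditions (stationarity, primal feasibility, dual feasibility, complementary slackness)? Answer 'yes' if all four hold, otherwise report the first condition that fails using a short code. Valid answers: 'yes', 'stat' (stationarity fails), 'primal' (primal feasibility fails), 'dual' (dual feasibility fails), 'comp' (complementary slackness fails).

Gradient of f: grad f(x) = Q x + c = (5, 1)
Constraint values g_i(x) = a_i^T x - b_i:
  g_1((-3, -1)) = 0
Stationarity residual: grad f(x) + sum_i lambda_i a_i = (-1, -1)
  -> stationarity FAILS
Primal feasibility (all g_i <= 0): OK
Dual feasibility (all lambda_i >= 0): OK
Complementary slackness (lambda_i * g_i(x) = 0 for all i): OK

Verdict: the first failing condition is stationarity -> stat.

stat


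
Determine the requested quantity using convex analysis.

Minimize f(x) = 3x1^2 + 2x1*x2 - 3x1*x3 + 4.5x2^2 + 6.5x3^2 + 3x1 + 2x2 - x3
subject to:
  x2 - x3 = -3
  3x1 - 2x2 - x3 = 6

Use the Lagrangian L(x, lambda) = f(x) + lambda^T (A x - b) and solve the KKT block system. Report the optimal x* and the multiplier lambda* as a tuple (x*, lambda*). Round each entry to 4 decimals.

Form the Lagrangian:
  L(x, lambda) = (1/2) x^T Q x + c^T x + lambda^T (A x - b)
Stationarity (grad_x L = 0): Q x + c + A^T lambda = 0.
Primal feasibility: A x = b.

This gives the KKT block system:
  [ Q   A^T ] [ x     ]   [-c ]
  [ A    0  ] [ lambda ] = [ b ]

Solving the linear system:
  x*      = (1.1154, -1.8846, 1.1154)
  lambda* = (11.0128, -0.859)
  f(x*)   = 18.3269

x* = (1.1154, -1.8846, 1.1154), lambda* = (11.0128, -0.859)


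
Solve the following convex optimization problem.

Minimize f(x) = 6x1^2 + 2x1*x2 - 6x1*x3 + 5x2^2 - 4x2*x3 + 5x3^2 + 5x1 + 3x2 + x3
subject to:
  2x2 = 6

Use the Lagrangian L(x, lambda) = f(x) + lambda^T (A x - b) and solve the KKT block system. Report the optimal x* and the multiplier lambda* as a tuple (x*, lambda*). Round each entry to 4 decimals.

Form the Lagrangian:
  L(x, lambda) = (1/2) x^T Q x + c^T x + lambda^T (A x - b)
Stationarity (grad_x L = 0): Q x + c + A^T lambda = 0.
Primal feasibility: A x = b.

This gives the KKT block system:
  [ Q   A^T ] [ x     ]   [-c ]
  [ A    0  ] [ lambda ] = [ b ]

Solving the linear system:
  x*      = (-0.5238, 3, 0.7857)
  lambda* = (-14.4048)
  f(x*)   = 46.7976

x* = (-0.5238, 3, 0.7857), lambda* = (-14.4048)


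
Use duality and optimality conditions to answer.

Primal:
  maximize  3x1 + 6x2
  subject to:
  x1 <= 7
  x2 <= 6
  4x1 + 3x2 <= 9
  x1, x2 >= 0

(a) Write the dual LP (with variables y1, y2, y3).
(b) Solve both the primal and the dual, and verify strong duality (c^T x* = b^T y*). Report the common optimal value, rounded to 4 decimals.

The standard primal-dual pair for 'max c^T x s.t. A x <= b, x >= 0' is:
  Dual:  min b^T y  s.t.  A^T y >= c,  y >= 0.

So the dual LP is:
  minimize  7y1 + 6y2 + 9y3
  subject to:
    y1 + 4y3 >= 3
    y2 + 3y3 >= 6
    y1, y2, y3 >= 0

Solving the primal: x* = (0, 3).
  primal value c^T x* = 18.
Solving the dual: y* = (0, 0, 2).
  dual value b^T y* = 18.
Strong duality: c^T x* = b^T y*. Confirmed.

18


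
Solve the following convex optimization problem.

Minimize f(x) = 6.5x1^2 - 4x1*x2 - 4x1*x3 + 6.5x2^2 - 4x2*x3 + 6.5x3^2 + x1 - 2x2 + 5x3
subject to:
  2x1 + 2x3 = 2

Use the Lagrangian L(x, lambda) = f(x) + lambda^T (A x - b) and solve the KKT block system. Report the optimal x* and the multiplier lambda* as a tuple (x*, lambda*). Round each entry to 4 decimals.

Form the Lagrangian:
  L(x, lambda) = (1/2) x^T Q x + c^T x + lambda^T (A x - b)
Stationarity (grad_x L = 0): Q x + c + A^T lambda = 0.
Primal feasibility: A x = b.

This gives the KKT block system:
  [ Q   A^T ] [ x     ]   [-c ]
  [ A    0  ] [ lambda ] = [ b ]

Solving the linear system:
  x*      = (0.6176, 0.4615, 0.3824)
  lambda* = (-2.8269)
  f(x*)   = 3.6301

x* = (0.6176, 0.4615, 0.3824), lambda* = (-2.8269)


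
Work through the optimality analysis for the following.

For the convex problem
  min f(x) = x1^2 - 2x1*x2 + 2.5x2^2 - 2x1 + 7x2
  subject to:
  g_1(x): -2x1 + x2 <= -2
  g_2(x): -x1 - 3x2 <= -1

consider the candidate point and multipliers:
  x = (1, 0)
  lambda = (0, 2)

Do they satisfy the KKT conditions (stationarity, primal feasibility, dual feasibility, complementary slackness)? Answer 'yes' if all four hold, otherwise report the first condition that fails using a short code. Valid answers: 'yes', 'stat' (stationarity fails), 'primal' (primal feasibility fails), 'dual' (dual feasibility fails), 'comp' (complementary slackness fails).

Gradient of f: grad f(x) = Q x + c = (0, 5)
Constraint values g_i(x) = a_i^T x - b_i:
  g_1((1, 0)) = 0
  g_2((1, 0)) = 0
Stationarity residual: grad f(x) + sum_i lambda_i a_i = (-2, -1)
  -> stationarity FAILS
Primal feasibility (all g_i <= 0): OK
Dual feasibility (all lambda_i >= 0): OK
Complementary slackness (lambda_i * g_i(x) = 0 for all i): OK

Verdict: the first failing condition is stationarity -> stat.

stat


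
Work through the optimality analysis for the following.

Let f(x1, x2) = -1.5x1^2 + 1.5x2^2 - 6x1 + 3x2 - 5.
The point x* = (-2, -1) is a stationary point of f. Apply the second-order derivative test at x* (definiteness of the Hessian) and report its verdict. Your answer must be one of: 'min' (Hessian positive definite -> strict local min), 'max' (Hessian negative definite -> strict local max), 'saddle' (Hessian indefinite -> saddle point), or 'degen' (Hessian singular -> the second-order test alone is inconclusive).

Compute the Hessian H = grad^2 f:
  H = [[-3, 0], [0, 3]]
Verify stationarity: grad f(x*) = H x* + g = (0, 0).
Eigenvalues of H: -3, 3.
Eigenvalues have mixed signs, so H is indefinite -> x* is a saddle point.

saddle


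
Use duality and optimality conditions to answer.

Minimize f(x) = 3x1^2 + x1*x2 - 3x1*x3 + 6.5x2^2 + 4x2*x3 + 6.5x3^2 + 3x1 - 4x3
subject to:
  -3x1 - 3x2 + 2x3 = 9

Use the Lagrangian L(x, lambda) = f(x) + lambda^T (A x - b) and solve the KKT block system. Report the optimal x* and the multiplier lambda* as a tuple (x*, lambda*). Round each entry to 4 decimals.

Form the Lagrangian:
  L(x, lambda) = (1/2) x^T Q x + c^T x + lambda^T (A x - b)
Stationarity (grad_x L = 0): Q x + c + A^T lambda = 0.
Primal feasibility: A x = b.

This gives the KKT block system:
  [ Q   A^T ] [ x     ]   [-c ]
  [ A    0  ] [ lambda ] = [ b ]

Solving the linear system:
  x*      = (-1.6785, -0.8564, 0.6977)
  lambda* = (-3.3401)
  f(x*)   = 11.1175

x* = (-1.6785, -0.8564, 0.6977), lambda* = (-3.3401)


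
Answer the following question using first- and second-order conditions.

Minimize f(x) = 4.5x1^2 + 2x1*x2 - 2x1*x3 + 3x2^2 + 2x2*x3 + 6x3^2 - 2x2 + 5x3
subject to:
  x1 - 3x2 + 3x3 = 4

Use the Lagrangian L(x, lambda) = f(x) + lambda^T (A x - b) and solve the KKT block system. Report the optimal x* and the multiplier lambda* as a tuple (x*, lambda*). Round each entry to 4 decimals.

Form the Lagrangian:
  L(x, lambda) = (1/2) x^T Q x + c^T x + lambda^T (A x - b)
Stationarity (grad_x L = 0): Q x + c + A^T lambda = 0.
Primal feasibility: A x = b.

This gives the KKT block system:
  [ Q   A^T ] [ x     ]   [-c ]
  [ A    0  ] [ lambda ] = [ b ]

Solving the linear system:
  x*      = (0.4749, -0.8841, 0.2909)
  lambda* = (-1.9243)
  f(x*)   = 5.46

x* = (0.4749, -0.8841, 0.2909), lambda* = (-1.9243)


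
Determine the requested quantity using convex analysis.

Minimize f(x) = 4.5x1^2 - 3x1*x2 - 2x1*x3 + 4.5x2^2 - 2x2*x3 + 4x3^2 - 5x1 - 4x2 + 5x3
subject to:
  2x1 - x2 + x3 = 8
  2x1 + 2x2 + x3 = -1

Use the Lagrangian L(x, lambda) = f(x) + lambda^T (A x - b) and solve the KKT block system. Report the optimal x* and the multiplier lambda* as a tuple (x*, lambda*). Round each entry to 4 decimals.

Form the Lagrangian:
  L(x, lambda) = (1/2) x^T Q x + c^T x + lambda^T (A x - b)
Stationarity (grad_x L = 0): Q x + c + A^T lambda = 0.
Primal feasibility: A x = b.

This gives the KKT block system:
  [ Q   A^T ] [ x     ]   [-c ]
  [ A    0  ] [ lambda ] = [ b ]

Solving the linear system:
  x*      = (2.2041, -3, 0.5918)
  lambda* = (-20.483, 9.1565)
  f(x*)   = 88.4796

x* = (2.2041, -3, 0.5918), lambda* = (-20.483, 9.1565)


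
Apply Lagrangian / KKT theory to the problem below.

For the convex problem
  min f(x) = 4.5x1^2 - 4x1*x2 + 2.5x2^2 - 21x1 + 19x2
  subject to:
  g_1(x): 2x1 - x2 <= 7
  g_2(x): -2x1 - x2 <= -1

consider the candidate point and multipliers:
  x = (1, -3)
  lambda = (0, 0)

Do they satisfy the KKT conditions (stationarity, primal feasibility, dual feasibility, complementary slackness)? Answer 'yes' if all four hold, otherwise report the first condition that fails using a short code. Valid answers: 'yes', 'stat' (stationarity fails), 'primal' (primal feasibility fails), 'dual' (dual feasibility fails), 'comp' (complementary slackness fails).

Gradient of f: grad f(x) = Q x + c = (0, 0)
Constraint values g_i(x) = a_i^T x - b_i:
  g_1((1, -3)) = -2
  g_2((1, -3)) = 2
Stationarity residual: grad f(x) + sum_i lambda_i a_i = (0, 0)
  -> stationarity OK
Primal feasibility (all g_i <= 0): FAILS
Dual feasibility (all lambda_i >= 0): OK
Complementary slackness (lambda_i * g_i(x) = 0 for all i): OK

Verdict: the first failing condition is primal_feasibility -> primal.

primal


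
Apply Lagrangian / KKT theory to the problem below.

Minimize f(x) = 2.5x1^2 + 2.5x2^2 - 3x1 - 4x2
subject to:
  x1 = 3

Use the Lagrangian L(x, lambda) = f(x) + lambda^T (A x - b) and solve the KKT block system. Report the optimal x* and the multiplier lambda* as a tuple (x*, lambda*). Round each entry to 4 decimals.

Form the Lagrangian:
  L(x, lambda) = (1/2) x^T Q x + c^T x + lambda^T (A x - b)
Stationarity (grad_x L = 0): Q x + c + A^T lambda = 0.
Primal feasibility: A x = b.

This gives the KKT block system:
  [ Q   A^T ] [ x     ]   [-c ]
  [ A    0  ] [ lambda ] = [ b ]

Solving the linear system:
  x*      = (3, 0.8)
  lambda* = (-12)
  f(x*)   = 11.9

x* = (3, 0.8), lambda* = (-12)


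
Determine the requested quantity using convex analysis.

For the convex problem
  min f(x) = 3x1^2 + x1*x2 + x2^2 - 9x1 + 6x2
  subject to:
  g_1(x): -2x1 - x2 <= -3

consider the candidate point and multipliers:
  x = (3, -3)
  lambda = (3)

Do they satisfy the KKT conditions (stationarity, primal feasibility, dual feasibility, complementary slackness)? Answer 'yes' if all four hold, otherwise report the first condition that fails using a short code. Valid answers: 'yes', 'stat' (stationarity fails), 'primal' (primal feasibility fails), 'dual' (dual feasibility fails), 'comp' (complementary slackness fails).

Gradient of f: grad f(x) = Q x + c = (6, 3)
Constraint values g_i(x) = a_i^T x - b_i:
  g_1((3, -3)) = 0
Stationarity residual: grad f(x) + sum_i lambda_i a_i = (0, 0)
  -> stationarity OK
Primal feasibility (all g_i <= 0): OK
Dual feasibility (all lambda_i >= 0): OK
Complementary slackness (lambda_i * g_i(x) = 0 for all i): OK

Verdict: yes, KKT holds.

yes


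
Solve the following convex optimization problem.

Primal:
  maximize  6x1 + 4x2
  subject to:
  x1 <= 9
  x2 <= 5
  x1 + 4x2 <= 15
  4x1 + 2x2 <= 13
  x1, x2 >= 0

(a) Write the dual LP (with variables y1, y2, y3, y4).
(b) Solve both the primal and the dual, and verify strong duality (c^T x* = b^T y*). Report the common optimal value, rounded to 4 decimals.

The standard primal-dual pair for 'max c^T x s.t. A x <= b, x >= 0' is:
  Dual:  min b^T y  s.t.  A^T y >= c,  y >= 0.

So the dual LP is:
  minimize  9y1 + 5y2 + 15y3 + 13y4
  subject to:
    y1 + y3 + 4y4 >= 6
    y2 + 4y3 + 2y4 >= 4
    y1, y2, y3, y4 >= 0

Solving the primal: x* = (1.5714, 3.3571).
  primal value c^T x* = 22.8571.
Solving the dual: y* = (0, 0, 0.2857, 1.4286).
  dual value b^T y* = 22.8571.
Strong duality: c^T x* = b^T y*. Confirmed.

22.8571


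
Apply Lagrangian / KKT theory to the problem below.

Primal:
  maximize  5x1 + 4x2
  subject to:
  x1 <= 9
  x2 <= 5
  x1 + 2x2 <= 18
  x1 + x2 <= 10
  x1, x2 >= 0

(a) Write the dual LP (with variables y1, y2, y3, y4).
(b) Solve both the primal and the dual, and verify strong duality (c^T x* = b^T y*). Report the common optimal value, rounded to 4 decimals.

The standard primal-dual pair for 'max c^T x s.t. A x <= b, x >= 0' is:
  Dual:  min b^T y  s.t.  A^T y >= c,  y >= 0.

So the dual LP is:
  minimize  9y1 + 5y2 + 18y3 + 10y4
  subject to:
    y1 + y3 + y4 >= 5
    y2 + 2y3 + y4 >= 4
    y1, y2, y3, y4 >= 0

Solving the primal: x* = (9, 1).
  primal value c^T x* = 49.
Solving the dual: y* = (1, 0, 0, 4).
  dual value b^T y* = 49.
Strong duality: c^T x* = b^T y*. Confirmed.

49


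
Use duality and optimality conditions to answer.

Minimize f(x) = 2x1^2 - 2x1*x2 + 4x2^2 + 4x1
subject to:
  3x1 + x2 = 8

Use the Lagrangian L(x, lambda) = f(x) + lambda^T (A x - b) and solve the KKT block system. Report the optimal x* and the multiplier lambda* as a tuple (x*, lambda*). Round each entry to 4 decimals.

Form the Lagrangian:
  L(x, lambda) = (1/2) x^T Q x + c^T x + lambda^T (A x - b)
Stationarity (grad_x L = 0): Q x + c + A^T lambda = 0.
Primal feasibility: A x = b.

This gives the KKT block system:
  [ Q   A^T ] [ x     ]   [-c ]
  [ A    0  ] [ lambda ] = [ b ]

Solving the linear system:
  x*      = (2.3182, 1.0455)
  lambda* = (-3.7273)
  f(x*)   = 19.5455

x* = (2.3182, 1.0455), lambda* = (-3.7273)


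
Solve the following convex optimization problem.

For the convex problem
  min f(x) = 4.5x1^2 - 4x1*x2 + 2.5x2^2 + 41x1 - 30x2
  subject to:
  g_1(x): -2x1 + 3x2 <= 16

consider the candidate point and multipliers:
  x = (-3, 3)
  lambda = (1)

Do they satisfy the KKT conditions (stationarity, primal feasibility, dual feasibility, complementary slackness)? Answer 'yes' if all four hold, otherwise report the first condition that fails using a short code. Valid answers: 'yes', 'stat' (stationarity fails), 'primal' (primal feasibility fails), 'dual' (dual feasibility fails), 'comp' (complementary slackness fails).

Gradient of f: grad f(x) = Q x + c = (2, -3)
Constraint values g_i(x) = a_i^T x - b_i:
  g_1((-3, 3)) = -1
Stationarity residual: grad f(x) + sum_i lambda_i a_i = (0, 0)
  -> stationarity OK
Primal feasibility (all g_i <= 0): OK
Dual feasibility (all lambda_i >= 0): OK
Complementary slackness (lambda_i * g_i(x) = 0 for all i): FAILS

Verdict: the first failing condition is complementary_slackness -> comp.

comp


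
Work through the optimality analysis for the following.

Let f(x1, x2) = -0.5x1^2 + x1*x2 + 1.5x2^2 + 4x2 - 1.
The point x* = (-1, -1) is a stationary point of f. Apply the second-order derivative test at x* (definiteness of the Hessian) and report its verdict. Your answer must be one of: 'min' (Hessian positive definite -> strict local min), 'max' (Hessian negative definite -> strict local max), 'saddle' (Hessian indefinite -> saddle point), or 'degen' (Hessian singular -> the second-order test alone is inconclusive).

Compute the Hessian H = grad^2 f:
  H = [[-1, 1], [1, 3]]
Verify stationarity: grad f(x*) = H x* + g = (0, 0).
Eigenvalues of H: -1.2361, 3.2361.
Eigenvalues have mixed signs, so H is indefinite -> x* is a saddle point.

saddle


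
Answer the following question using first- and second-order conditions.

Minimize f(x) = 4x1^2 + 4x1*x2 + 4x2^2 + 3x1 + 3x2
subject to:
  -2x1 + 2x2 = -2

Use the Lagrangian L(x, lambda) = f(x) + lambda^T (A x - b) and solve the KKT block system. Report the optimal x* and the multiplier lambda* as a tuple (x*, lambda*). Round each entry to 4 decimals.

Form the Lagrangian:
  L(x, lambda) = (1/2) x^T Q x + c^T x + lambda^T (A x - b)
Stationarity (grad_x L = 0): Q x + c + A^T lambda = 0.
Primal feasibility: A x = b.

This gives the KKT block system:
  [ Q   A^T ] [ x     ]   [-c ]
  [ A    0  ] [ lambda ] = [ b ]

Solving the linear system:
  x*      = (0.25, -0.75)
  lambda* = (1)
  f(x*)   = 0.25

x* = (0.25, -0.75), lambda* = (1)


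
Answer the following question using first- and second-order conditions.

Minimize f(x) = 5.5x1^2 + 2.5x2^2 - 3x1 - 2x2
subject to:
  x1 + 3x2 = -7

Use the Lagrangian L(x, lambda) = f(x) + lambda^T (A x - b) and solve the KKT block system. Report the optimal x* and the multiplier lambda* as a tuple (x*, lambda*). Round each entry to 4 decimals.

Form the Lagrangian:
  L(x, lambda) = (1/2) x^T Q x + c^T x + lambda^T (A x - b)
Stationarity (grad_x L = 0): Q x + c + A^T lambda = 0.
Primal feasibility: A x = b.

This gives the KKT block system:
  [ Q   A^T ] [ x     ]   [-c ]
  [ A    0  ] [ lambda ] = [ b ]

Solving the linear system:
  x*      = (-0.1346, -2.2885)
  lambda* = (4.4808)
  f(x*)   = 18.1731

x* = (-0.1346, -2.2885), lambda* = (4.4808)


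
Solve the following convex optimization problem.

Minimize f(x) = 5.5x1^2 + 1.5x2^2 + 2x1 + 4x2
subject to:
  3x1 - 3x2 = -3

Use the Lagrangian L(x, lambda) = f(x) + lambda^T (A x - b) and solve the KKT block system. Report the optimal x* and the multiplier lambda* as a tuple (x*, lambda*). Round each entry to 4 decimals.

Form the Lagrangian:
  L(x, lambda) = (1/2) x^T Q x + c^T x + lambda^T (A x - b)
Stationarity (grad_x L = 0): Q x + c + A^T lambda = 0.
Primal feasibility: A x = b.

This gives the KKT block system:
  [ Q   A^T ] [ x     ]   [-c ]
  [ A    0  ] [ lambda ] = [ b ]

Solving the linear system:
  x*      = (-0.6429, 0.3571)
  lambda* = (1.6905)
  f(x*)   = 2.6071

x* = (-0.6429, 0.3571), lambda* = (1.6905)


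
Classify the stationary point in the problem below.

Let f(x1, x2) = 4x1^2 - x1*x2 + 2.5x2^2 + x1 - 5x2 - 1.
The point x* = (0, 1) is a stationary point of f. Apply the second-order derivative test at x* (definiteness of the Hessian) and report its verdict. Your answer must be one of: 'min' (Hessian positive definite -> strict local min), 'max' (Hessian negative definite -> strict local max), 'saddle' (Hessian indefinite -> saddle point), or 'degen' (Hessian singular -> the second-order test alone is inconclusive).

Compute the Hessian H = grad^2 f:
  H = [[8, -1], [-1, 5]]
Verify stationarity: grad f(x*) = H x* + g = (0, 0).
Eigenvalues of H: 4.6972, 8.3028.
Both eigenvalues > 0, so H is positive definite -> x* is a strict local min.

min


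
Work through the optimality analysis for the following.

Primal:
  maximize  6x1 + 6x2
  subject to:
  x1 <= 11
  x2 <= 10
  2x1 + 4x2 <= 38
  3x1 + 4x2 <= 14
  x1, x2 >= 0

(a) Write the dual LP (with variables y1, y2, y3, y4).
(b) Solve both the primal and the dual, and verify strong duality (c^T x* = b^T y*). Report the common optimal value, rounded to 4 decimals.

The standard primal-dual pair for 'max c^T x s.t. A x <= b, x >= 0' is:
  Dual:  min b^T y  s.t.  A^T y >= c,  y >= 0.

So the dual LP is:
  minimize  11y1 + 10y2 + 38y3 + 14y4
  subject to:
    y1 + 2y3 + 3y4 >= 6
    y2 + 4y3 + 4y4 >= 6
    y1, y2, y3, y4 >= 0

Solving the primal: x* = (4.6667, 0).
  primal value c^T x* = 28.
Solving the dual: y* = (0, 0, 0, 2).
  dual value b^T y* = 28.
Strong duality: c^T x* = b^T y*. Confirmed.

28


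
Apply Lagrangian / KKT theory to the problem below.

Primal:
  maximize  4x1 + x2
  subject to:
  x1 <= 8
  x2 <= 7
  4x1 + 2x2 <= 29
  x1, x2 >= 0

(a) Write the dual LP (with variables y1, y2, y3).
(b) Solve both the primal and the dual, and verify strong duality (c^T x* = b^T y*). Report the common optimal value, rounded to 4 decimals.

The standard primal-dual pair for 'max c^T x s.t. A x <= b, x >= 0' is:
  Dual:  min b^T y  s.t.  A^T y >= c,  y >= 0.

So the dual LP is:
  minimize  8y1 + 7y2 + 29y3
  subject to:
    y1 + 4y3 >= 4
    y2 + 2y3 >= 1
    y1, y2, y3 >= 0

Solving the primal: x* = (7.25, 0).
  primal value c^T x* = 29.
Solving the dual: y* = (0, 0, 1).
  dual value b^T y* = 29.
Strong duality: c^T x* = b^T y*. Confirmed.

29


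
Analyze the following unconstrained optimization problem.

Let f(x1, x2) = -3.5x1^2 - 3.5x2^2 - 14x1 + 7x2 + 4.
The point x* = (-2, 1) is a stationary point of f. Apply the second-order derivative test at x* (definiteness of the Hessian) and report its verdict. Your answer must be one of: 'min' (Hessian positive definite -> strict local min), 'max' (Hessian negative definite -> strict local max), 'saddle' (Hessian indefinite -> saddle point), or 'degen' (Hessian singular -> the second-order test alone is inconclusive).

Compute the Hessian H = grad^2 f:
  H = [[-7, 0], [0, -7]]
Verify stationarity: grad f(x*) = H x* + g = (0, 0).
Eigenvalues of H: -7, -7.
Both eigenvalues < 0, so H is negative definite -> x* is a strict local max.

max


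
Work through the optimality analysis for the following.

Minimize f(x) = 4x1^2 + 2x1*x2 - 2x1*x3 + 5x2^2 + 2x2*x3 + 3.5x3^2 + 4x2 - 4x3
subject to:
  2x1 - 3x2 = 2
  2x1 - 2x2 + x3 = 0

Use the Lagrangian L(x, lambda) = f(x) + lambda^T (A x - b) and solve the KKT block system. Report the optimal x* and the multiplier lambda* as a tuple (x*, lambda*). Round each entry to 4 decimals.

Form the Lagrangian:
  L(x, lambda) = (1/2) x^T Q x + c^T x + lambda^T (A x - b)
Stationarity (grad_x L = 0): Q x + c + A^T lambda = 0.
Primal feasibility: A x = b.

This gives the KKT block system:
  [ Q   A^T ] [ x     ]   [-c ]
  [ A    0  ] [ lambda ] = [ b ]

Solving the linear system:
  x*      = (-0.3953, -0.9302, -1.0698)
  lambda* = (-11.1163, 12.5581)
  f(x*)   = 11.3953

x* = (-0.3953, -0.9302, -1.0698), lambda* = (-11.1163, 12.5581)


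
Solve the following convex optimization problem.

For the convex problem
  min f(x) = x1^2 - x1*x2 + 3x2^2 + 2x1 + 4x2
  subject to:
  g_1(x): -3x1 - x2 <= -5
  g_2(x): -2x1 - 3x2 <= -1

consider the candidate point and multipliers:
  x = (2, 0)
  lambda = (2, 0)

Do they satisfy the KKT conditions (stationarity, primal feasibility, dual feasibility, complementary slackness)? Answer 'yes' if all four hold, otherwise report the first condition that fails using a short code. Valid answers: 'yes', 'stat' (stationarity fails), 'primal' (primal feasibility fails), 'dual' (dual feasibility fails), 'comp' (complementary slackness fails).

Gradient of f: grad f(x) = Q x + c = (6, 2)
Constraint values g_i(x) = a_i^T x - b_i:
  g_1((2, 0)) = -1
  g_2((2, 0)) = -3
Stationarity residual: grad f(x) + sum_i lambda_i a_i = (0, 0)
  -> stationarity OK
Primal feasibility (all g_i <= 0): OK
Dual feasibility (all lambda_i >= 0): OK
Complementary slackness (lambda_i * g_i(x) = 0 for all i): FAILS

Verdict: the first failing condition is complementary_slackness -> comp.

comp


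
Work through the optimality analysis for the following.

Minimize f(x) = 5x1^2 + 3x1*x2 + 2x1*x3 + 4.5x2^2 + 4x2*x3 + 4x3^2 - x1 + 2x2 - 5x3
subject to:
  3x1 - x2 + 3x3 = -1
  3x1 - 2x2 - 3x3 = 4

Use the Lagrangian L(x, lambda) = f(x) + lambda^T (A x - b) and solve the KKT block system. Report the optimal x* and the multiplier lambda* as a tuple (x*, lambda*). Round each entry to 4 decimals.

Form the Lagrangian:
  L(x, lambda) = (1/2) x^T Q x + c^T x + lambda^T (A x - b)
Stationarity (grad_x L = 0): Q x + c + A^T lambda = 0.
Primal feasibility: A x = b.

This gives the KKT block system:
  [ Q   A^T ] [ x     ]   [-c ]
  [ A    0  ] [ lambda ] = [ b ]

Solving the linear system:
  x*      = (0.3809, -0.2383, -0.7936)
  lambda* = (1.839, -2.0078)
  f(x*)   = 6.4904

x* = (0.3809, -0.2383, -0.7936), lambda* = (1.839, -2.0078)


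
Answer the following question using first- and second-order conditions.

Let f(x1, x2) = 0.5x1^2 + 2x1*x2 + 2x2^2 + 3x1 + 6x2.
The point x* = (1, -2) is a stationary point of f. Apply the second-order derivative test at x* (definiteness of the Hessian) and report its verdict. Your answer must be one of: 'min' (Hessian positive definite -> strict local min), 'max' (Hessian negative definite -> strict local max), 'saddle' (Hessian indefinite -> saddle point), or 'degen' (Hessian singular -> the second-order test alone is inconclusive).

Compute the Hessian H = grad^2 f:
  H = [[1, 2], [2, 4]]
Verify stationarity: grad f(x*) = H x* + g = (0, 0).
Eigenvalues of H: 0, 5.
H has a zero eigenvalue (singular; positive semidefinite but not definite), so H is neither positive definite, negative definite, nor indefinite. The second-order test alone is inconclusive -> degen.
(Indeed, f is constant along the null direction of H through x*, so x* is not a strict local extremum.)

degen


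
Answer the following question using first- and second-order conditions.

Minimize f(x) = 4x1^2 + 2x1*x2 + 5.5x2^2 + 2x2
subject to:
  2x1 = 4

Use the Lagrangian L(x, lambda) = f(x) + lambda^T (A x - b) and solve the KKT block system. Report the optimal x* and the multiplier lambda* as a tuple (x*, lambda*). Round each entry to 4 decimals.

Form the Lagrangian:
  L(x, lambda) = (1/2) x^T Q x + c^T x + lambda^T (A x - b)
Stationarity (grad_x L = 0): Q x + c + A^T lambda = 0.
Primal feasibility: A x = b.

This gives the KKT block system:
  [ Q   A^T ] [ x     ]   [-c ]
  [ A    0  ] [ lambda ] = [ b ]

Solving the linear system:
  x*      = (2, -0.5455)
  lambda* = (-7.4545)
  f(x*)   = 14.3636

x* = (2, -0.5455), lambda* = (-7.4545)


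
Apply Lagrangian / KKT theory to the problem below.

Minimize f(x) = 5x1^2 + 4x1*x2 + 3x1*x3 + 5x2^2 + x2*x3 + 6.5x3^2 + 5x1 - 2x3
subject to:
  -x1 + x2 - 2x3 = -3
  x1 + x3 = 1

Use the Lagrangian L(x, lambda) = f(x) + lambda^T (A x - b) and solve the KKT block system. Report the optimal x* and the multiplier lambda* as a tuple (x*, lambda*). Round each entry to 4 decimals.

Form the Lagrangian:
  L(x, lambda) = (1/2) x^T Q x + c^T x + lambda^T (A x - b)
Stationarity (grad_x L = 0): Q x + c + A^T lambda = 0.
Primal feasibility: A x = b.

This gives the KKT block system:
  [ Q   A^T ] [ x     ]   [-c ]
  [ A    0  ] [ lambda ] = [ b ]

Solving the linear system:
  x*      = (-0.1429, -0.8571, 1.1429)
  lambda* = (8, 4.4286)
  f(x*)   = 8.2857

x* = (-0.1429, -0.8571, 1.1429), lambda* = (8, 4.4286)


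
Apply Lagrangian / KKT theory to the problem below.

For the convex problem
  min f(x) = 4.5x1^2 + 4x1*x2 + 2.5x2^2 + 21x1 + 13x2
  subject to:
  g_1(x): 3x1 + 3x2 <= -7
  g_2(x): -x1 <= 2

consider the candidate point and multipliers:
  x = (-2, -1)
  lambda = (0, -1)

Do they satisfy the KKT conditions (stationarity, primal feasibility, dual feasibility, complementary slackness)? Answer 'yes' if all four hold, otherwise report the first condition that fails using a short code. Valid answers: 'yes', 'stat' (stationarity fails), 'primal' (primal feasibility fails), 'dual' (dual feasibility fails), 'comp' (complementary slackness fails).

Gradient of f: grad f(x) = Q x + c = (-1, 0)
Constraint values g_i(x) = a_i^T x - b_i:
  g_1((-2, -1)) = -2
  g_2((-2, -1)) = 0
Stationarity residual: grad f(x) + sum_i lambda_i a_i = (0, 0)
  -> stationarity OK
Primal feasibility (all g_i <= 0): OK
Dual feasibility (all lambda_i >= 0): FAILS
Complementary slackness (lambda_i * g_i(x) = 0 for all i): OK

Verdict: the first failing condition is dual_feasibility -> dual.

dual


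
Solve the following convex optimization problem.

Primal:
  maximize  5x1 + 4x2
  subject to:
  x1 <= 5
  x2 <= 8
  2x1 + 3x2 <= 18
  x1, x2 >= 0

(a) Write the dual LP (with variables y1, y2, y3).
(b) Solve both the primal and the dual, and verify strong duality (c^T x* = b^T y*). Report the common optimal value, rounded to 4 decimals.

The standard primal-dual pair for 'max c^T x s.t. A x <= b, x >= 0' is:
  Dual:  min b^T y  s.t.  A^T y >= c,  y >= 0.

So the dual LP is:
  minimize  5y1 + 8y2 + 18y3
  subject to:
    y1 + 2y3 >= 5
    y2 + 3y3 >= 4
    y1, y2, y3 >= 0

Solving the primal: x* = (5, 2.6667).
  primal value c^T x* = 35.6667.
Solving the dual: y* = (2.3333, 0, 1.3333).
  dual value b^T y* = 35.6667.
Strong duality: c^T x* = b^T y*. Confirmed.

35.6667


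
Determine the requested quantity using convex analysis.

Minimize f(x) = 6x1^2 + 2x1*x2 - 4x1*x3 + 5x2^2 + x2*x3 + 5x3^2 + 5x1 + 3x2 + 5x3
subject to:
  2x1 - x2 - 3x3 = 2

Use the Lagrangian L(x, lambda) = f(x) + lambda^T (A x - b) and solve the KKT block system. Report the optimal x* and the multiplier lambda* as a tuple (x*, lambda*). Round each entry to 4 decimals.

Form the Lagrangian:
  L(x, lambda) = (1/2) x^T Q x + c^T x + lambda^T (A x - b)
Stationarity (grad_x L = 0): Q x + c + A^T lambda = 0.
Primal feasibility: A x = b.

This gives the KKT block system:
  [ Q   A^T ] [ x     ]   [-c ]
  [ A    0  ] [ lambda ] = [ b ]

Solving the linear system:
  x*      = (-0.561, -0.1811, -0.9803)
  lambda* = (-0.9134)
  f(x*)   = -3.2116

x* = (-0.561, -0.1811, -0.9803), lambda* = (-0.9134)


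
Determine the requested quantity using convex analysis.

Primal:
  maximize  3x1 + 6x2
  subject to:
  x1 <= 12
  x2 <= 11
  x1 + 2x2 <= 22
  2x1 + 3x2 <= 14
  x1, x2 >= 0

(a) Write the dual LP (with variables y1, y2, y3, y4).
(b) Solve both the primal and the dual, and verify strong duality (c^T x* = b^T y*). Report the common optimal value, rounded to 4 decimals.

The standard primal-dual pair for 'max c^T x s.t. A x <= b, x >= 0' is:
  Dual:  min b^T y  s.t.  A^T y >= c,  y >= 0.

So the dual LP is:
  minimize  12y1 + 11y2 + 22y3 + 14y4
  subject to:
    y1 + y3 + 2y4 >= 3
    y2 + 2y3 + 3y4 >= 6
    y1, y2, y3, y4 >= 0

Solving the primal: x* = (0, 4.6667).
  primal value c^T x* = 28.
Solving the dual: y* = (0, 0, 0, 2).
  dual value b^T y* = 28.
Strong duality: c^T x* = b^T y*. Confirmed.

28


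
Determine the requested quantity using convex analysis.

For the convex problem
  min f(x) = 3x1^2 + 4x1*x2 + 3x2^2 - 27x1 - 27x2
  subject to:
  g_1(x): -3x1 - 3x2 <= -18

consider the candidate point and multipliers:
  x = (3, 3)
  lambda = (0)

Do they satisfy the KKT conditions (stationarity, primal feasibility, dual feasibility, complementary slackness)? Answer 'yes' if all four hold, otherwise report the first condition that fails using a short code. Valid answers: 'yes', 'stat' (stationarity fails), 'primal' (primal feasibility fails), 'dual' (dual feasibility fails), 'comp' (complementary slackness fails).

Gradient of f: grad f(x) = Q x + c = (3, 3)
Constraint values g_i(x) = a_i^T x - b_i:
  g_1((3, 3)) = 0
Stationarity residual: grad f(x) + sum_i lambda_i a_i = (3, 3)
  -> stationarity FAILS
Primal feasibility (all g_i <= 0): OK
Dual feasibility (all lambda_i >= 0): OK
Complementary slackness (lambda_i * g_i(x) = 0 for all i): OK

Verdict: the first failing condition is stationarity -> stat.

stat


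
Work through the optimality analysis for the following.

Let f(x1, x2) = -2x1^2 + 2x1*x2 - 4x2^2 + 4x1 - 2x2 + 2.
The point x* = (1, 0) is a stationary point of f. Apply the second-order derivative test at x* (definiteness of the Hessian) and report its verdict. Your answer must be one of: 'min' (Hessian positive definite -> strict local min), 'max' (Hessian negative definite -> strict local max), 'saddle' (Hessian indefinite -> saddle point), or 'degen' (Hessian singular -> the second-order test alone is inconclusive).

Compute the Hessian H = grad^2 f:
  H = [[-4, 2], [2, -8]]
Verify stationarity: grad f(x*) = H x* + g = (0, 0).
Eigenvalues of H: -8.8284, -3.1716.
Both eigenvalues < 0, so H is negative definite -> x* is a strict local max.

max


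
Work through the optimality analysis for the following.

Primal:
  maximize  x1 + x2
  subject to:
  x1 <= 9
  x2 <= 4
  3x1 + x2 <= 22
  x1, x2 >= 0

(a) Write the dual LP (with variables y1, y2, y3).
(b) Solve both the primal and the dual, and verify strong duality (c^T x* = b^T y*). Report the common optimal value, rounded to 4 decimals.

The standard primal-dual pair for 'max c^T x s.t. A x <= b, x >= 0' is:
  Dual:  min b^T y  s.t.  A^T y >= c,  y >= 0.

So the dual LP is:
  minimize  9y1 + 4y2 + 22y3
  subject to:
    y1 + 3y3 >= 1
    y2 + y3 >= 1
    y1, y2, y3 >= 0

Solving the primal: x* = (6, 4).
  primal value c^T x* = 10.
Solving the dual: y* = (0, 0.6667, 0.3333).
  dual value b^T y* = 10.
Strong duality: c^T x* = b^T y*. Confirmed.

10


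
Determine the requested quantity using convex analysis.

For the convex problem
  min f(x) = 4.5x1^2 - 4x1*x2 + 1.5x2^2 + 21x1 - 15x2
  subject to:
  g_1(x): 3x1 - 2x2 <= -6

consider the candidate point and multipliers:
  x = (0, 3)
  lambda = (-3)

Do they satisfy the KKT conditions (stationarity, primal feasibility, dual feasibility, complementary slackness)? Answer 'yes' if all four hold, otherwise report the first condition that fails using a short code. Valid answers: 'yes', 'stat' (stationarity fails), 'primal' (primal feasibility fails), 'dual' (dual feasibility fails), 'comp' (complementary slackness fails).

Gradient of f: grad f(x) = Q x + c = (9, -6)
Constraint values g_i(x) = a_i^T x - b_i:
  g_1((0, 3)) = 0
Stationarity residual: grad f(x) + sum_i lambda_i a_i = (0, 0)
  -> stationarity OK
Primal feasibility (all g_i <= 0): OK
Dual feasibility (all lambda_i >= 0): FAILS
Complementary slackness (lambda_i * g_i(x) = 0 for all i): OK

Verdict: the first failing condition is dual_feasibility -> dual.

dual


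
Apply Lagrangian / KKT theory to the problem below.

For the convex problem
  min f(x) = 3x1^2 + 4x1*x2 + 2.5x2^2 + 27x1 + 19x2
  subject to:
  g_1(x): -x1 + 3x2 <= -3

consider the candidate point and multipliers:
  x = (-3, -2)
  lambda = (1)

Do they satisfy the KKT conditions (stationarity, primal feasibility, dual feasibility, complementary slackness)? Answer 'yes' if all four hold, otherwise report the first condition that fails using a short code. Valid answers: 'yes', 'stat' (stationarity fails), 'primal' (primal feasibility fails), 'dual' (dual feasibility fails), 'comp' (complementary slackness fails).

Gradient of f: grad f(x) = Q x + c = (1, -3)
Constraint values g_i(x) = a_i^T x - b_i:
  g_1((-3, -2)) = 0
Stationarity residual: grad f(x) + sum_i lambda_i a_i = (0, 0)
  -> stationarity OK
Primal feasibility (all g_i <= 0): OK
Dual feasibility (all lambda_i >= 0): OK
Complementary slackness (lambda_i * g_i(x) = 0 for all i): OK

Verdict: yes, KKT holds.

yes


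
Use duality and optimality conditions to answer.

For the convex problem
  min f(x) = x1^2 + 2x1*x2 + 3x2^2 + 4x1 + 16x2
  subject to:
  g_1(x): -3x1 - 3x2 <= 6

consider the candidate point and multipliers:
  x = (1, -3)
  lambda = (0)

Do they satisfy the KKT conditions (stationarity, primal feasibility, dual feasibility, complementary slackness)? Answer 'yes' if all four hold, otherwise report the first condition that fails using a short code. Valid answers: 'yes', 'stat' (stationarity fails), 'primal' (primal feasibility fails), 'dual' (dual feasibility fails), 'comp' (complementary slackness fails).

Gradient of f: grad f(x) = Q x + c = (0, 0)
Constraint values g_i(x) = a_i^T x - b_i:
  g_1((1, -3)) = 0
Stationarity residual: grad f(x) + sum_i lambda_i a_i = (0, 0)
  -> stationarity OK
Primal feasibility (all g_i <= 0): OK
Dual feasibility (all lambda_i >= 0): OK
Complementary slackness (lambda_i * g_i(x) = 0 for all i): OK

Verdict: yes, KKT holds.

yes


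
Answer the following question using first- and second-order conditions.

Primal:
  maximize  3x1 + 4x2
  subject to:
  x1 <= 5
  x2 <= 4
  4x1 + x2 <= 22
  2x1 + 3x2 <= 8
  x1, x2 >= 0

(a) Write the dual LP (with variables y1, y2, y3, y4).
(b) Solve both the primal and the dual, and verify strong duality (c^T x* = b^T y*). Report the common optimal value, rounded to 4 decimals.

The standard primal-dual pair for 'max c^T x s.t. A x <= b, x >= 0' is:
  Dual:  min b^T y  s.t.  A^T y >= c,  y >= 0.

So the dual LP is:
  minimize  5y1 + 4y2 + 22y3 + 8y4
  subject to:
    y1 + 4y3 + 2y4 >= 3
    y2 + y3 + 3y4 >= 4
    y1, y2, y3, y4 >= 0

Solving the primal: x* = (4, 0).
  primal value c^T x* = 12.
Solving the dual: y* = (0, 0, 0, 1.5).
  dual value b^T y* = 12.
Strong duality: c^T x* = b^T y*. Confirmed.

12


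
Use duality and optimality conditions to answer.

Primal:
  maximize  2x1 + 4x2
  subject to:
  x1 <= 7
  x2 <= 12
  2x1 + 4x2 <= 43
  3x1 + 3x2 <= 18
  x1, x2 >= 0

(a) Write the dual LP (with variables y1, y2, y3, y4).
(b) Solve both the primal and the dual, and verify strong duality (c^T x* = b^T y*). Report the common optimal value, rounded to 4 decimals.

The standard primal-dual pair for 'max c^T x s.t. A x <= b, x >= 0' is:
  Dual:  min b^T y  s.t.  A^T y >= c,  y >= 0.

So the dual LP is:
  minimize  7y1 + 12y2 + 43y3 + 18y4
  subject to:
    y1 + 2y3 + 3y4 >= 2
    y2 + 4y3 + 3y4 >= 4
    y1, y2, y3, y4 >= 0

Solving the primal: x* = (0, 6).
  primal value c^T x* = 24.
Solving the dual: y* = (0, 0, 0, 1.3333).
  dual value b^T y* = 24.
Strong duality: c^T x* = b^T y*. Confirmed.

24


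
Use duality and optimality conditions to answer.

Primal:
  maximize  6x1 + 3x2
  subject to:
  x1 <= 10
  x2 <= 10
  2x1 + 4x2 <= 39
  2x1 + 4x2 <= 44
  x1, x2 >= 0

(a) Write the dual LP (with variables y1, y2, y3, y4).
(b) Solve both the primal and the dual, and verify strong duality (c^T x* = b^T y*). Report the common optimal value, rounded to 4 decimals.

The standard primal-dual pair for 'max c^T x s.t. A x <= b, x >= 0' is:
  Dual:  min b^T y  s.t.  A^T y >= c,  y >= 0.

So the dual LP is:
  minimize  10y1 + 10y2 + 39y3 + 44y4
  subject to:
    y1 + 2y3 + 2y4 >= 6
    y2 + 4y3 + 4y4 >= 3
    y1, y2, y3, y4 >= 0

Solving the primal: x* = (10, 4.75).
  primal value c^T x* = 74.25.
Solving the dual: y* = (4.5, 0, 0.75, 0).
  dual value b^T y* = 74.25.
Strong duality: c^T x* = b^T y*. Confirmed.

74.25


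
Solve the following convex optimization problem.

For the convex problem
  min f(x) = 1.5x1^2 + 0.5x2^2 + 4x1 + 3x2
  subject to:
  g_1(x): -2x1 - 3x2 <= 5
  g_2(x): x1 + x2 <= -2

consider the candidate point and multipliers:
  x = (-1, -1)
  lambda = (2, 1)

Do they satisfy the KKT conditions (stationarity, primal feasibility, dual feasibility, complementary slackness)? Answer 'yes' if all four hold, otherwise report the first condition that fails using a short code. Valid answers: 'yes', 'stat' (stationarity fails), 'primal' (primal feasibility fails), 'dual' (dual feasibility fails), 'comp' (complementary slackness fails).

Gradient of f: grad f(x) = Q x + c = (1, 2)
Constraint values g_i(x) = a_i^T x - b_i:
  g_1((-1, -1)) = 0
  g_2((-1, -1)) = 0
Stationarity residual: grad f(x) + sum_i lambda_i a_i = (-2, -3)
  -> stationarity FAILS
Primal feasibility (all g_i <= 0): OK
Dual feasibility (all lambda_i >= 0): OK
Complementary slackness (lambda_i * g_i(x) = 0 for all i): OK

Verdict: the first failing condition is stationarity -> stat.

stat


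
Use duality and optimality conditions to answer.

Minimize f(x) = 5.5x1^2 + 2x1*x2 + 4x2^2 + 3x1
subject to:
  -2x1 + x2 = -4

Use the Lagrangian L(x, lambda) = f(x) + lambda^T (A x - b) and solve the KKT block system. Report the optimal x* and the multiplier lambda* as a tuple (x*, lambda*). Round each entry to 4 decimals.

Form the Lagrangian:
  L(x, lambda) = (1/2) x^T Q x + c^T x + lambda^T (A x - b)
Stationarity (grad_x L = 0): Q x + c + A^T lambda = 0.
Primal feasibility: A x = b.

This gives the KKT block system:
  [ Q   A^T ] [ x     ]   [-c ]
  [ A    0  ] [ lambda ] = [ b ]

Solving the linear system:
  x*      = (1.3529, -1.2941)
  lambda* = (7.6471)
  f(x*)   = 17.3235

x* = (1.3529, -1.2941), lambda* = (7.6471)


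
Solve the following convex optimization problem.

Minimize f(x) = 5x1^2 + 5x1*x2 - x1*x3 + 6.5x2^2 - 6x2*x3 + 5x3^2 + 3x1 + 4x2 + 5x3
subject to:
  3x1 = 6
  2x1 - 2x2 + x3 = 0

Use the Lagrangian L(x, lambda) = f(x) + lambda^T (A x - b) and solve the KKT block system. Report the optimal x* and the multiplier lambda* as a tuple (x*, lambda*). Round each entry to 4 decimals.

Form the Lagrangian:
  L(x, lambda) = (1/2) x^T Q x + c^T x + lambda^T (A x - b)
Stationarity (grad_x L = 0): Q x + c + A^T lambda = 0.
Primal feasibility: A x = b.

This gives the KKT block system:
  [ Q   A^T ] [ x     ]   [-c ]
  [ A    0  ] [ lambda ] = [ b ]

Solving the linear system:
  x*      = (2, 1.2414, -1.5172)
  lambda* = (-23.3218, 19.6207)
  f(x*)   = 71.6552

x* = (2, 1.2414, -1.5172), lambda* = (-23.3218, 19.6207)


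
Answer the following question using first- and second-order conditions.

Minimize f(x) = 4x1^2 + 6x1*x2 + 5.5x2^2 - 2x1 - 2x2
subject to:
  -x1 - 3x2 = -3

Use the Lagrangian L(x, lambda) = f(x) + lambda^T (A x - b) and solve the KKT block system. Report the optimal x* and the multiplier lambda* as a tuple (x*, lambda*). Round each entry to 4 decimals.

Form the Lagrangian:
  L(x, lambda) = (1/2) x^T Q x + c^T x + lambda^T (A x - b)
Stationarity (grad_x L = 0): Q x + c + A^T lambda = 0.
Primal feasibility: A x = b.

This gives the KKT block system:
  [ Q   A^T ] [ x     ]   [-c ]
  [ A    0  ] [ lambda ] = [ b ]

Solving the linear system:
  x*      = (-0.1915, 1.0638)
  lambda* = (2.8511)
  f(x*)   = 3.4043

x* = (-0.1915, 1.0638), lambda* = (2.8511)
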